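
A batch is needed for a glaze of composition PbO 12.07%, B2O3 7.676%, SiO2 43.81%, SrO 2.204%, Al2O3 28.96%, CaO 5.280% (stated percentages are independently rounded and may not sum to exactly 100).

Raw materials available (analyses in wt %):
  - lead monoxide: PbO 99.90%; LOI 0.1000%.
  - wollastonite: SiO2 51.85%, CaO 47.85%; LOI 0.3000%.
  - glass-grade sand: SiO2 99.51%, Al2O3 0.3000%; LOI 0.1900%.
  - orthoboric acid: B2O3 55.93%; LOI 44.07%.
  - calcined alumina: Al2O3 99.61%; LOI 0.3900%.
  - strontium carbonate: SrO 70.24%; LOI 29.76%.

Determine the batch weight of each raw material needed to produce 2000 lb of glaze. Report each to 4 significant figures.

The whole derivation runs at full float precision in all steps. Intermediates appear rounded to 4 significant figures in the working — each reported value receives exactly one rounding — derived quantities are carried at exact precision (glass mass, yield, LOI, the totals, six oxide percentages) from the batch weights at 2000 lb of glass as written in the problem or answer text.
Target masses of each oxide per 2000 lb glaze:
  PbO: 12.07% × 2000 = 241.4 lb
  B2O3: 7.676% × 2000 = 153.5 lb
  SiO2: 43.81% × 2000 = 876.2 lb
  SrO: 2.204% × 2000 = 44.08 lb
  Al2O3: 28.96% × 2000 = 579.2 lb
  CaO: 5.280% × 2000 = 105.6 lb
Verifying the oxide balance from the weights as reported, per the basis as stated (sums match the target masses within answer rounding):
  PbO: 241.6·0.9990 = 241.4 lb (target 241.4 lb)
  B2O3: 274.5·0.5593 = 153.5 lb (target 153.5 lb)
  SiO2: 220.7·0.5185 + 765.5·0.9951 = 876.2 lb (target 876.2 lb)
  SrO: 62.76·0.7024 = 44.08 lb (target 44.08 lb)
  Al2O3: 765.5·0.003000 + 579.2·0.9961 = 579.2 lb (target 579.2 lb)
  CaO: 220.7·0.4785 = 105.6 lb (target 105.6 lb)
Glass mass check: total batch − LOI = 2000 lb (the Σ of target masses is 2000 lb; with the basis standing at 2000 lb — gaps are rounding artifacts).
Summing the batch: Σ batch = 2144 lb; the LOI term Σ batch·LOI equals 144.3 lb; as yield: glass ÷ batch → 93.27%.

Batch per 2000 lb glaze:
  lead monoxide: 241.6 lb
  wollastonite: 220.7 lb
  glass-grade sand: 765.5 lb
  orthoboric acid: 274.5 lb
  calcined alumina: 579.2 lb
  strontium carbonate: 62.76 lb
Total batch = 2144 lb; LOI loss = 144.3 lb; yield = 93.27%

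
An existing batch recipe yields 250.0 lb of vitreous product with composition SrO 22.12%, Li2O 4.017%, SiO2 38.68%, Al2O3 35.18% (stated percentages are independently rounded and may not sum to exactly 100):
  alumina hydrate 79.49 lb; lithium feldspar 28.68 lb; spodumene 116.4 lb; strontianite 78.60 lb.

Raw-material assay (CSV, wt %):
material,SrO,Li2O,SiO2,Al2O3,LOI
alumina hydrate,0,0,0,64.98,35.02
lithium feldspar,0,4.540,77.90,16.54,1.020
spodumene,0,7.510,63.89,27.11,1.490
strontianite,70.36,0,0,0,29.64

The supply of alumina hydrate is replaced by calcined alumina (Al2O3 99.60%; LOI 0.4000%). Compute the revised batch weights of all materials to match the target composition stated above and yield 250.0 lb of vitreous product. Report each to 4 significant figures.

Each numeric step maintains full float precision through the solve; working values appear rounded off to 4 significant digits when written out. Every reported figure sees exactly one rounding; all derived quantities (yield, glass mass, four oxide percentages, ignition loss, the totals) are rebuilt starting from the weights on 250.0 lb of glass at full float precision, precisely as stated by problem or answer.
The oxide mass targets at 250.0 lb vitreous product:
  SrO: 22.12% × 250.0 = 55.30 lb
  Li2O: 4.017% × 250.0 = 10.04 lb
  SiO2: 38.68% × 250.0 = 96.70 lb
  Al2O3: 35.18% × 250.0 = 87.95 lb
Mass-balance tally per oxide from the weights as reported, under the basis named above (every target is met by its sum given rounding of the digits):
  SrO: 78.60·0.7036 = 55.30 lb (target 55.30 lb)
  Li2O: 28.68·0.04540 + 116.4·0.07510 = 10.04 lb (target 10.04 lb)
  SiO2: 28.68·0.7790 + 116.4·0.6389 = 96.71 lb (target 96.70 lb)
  Al2O3: 51.86·0.9960 + 28.68·0.1654 + 116.4·0.2711 = 87.95 lb (target 87.95 lb)
Mass balance on the glass: net batch after ignition = 250.0 lb (the Σ of target masses is 250.0 lb; stated basis 250.0 lb — a pure rounding effect).
Batch total: Σ batch = 275.5 lb; LOI removed, Σ of batch·LOI: 25.53 lb; the yield ratio, glass ÷ batch: 90.73%.

Revised batch per 250.0 lb vitreous product:
  calcined alumina: 51.86 lb
  lithium feldspar: 28.68 lb
  spodumene: 116.4 lb
  strontianite: 78.60 lb
Total batch = 275.5 lb; LOI loss = 25.53 lb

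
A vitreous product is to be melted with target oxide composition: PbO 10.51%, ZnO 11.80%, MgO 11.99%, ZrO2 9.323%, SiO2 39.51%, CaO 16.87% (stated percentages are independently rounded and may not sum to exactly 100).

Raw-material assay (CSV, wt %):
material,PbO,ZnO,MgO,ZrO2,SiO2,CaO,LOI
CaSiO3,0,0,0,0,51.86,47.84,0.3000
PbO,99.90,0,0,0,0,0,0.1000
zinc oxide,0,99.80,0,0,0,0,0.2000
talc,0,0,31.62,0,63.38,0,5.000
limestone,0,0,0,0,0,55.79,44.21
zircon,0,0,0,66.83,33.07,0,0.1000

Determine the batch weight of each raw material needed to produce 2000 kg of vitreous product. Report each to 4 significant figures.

Intermediates are shown rounded off to 4 significant digits between the steps; the working math runs at full float precision from first step to last. Every reported figure is rounded a single time; the derived quantities, including the yield, ignition loss, glass mass, totals, the six compositions, are recomputed from the weighed amounts at 2000 kg of glass in full precision precisely as stated by either problem or answer.
Oxide mass targets, per 2000 kg vitreous product:
  PbO: 10.51% × 2000 = 210.2 kg
  ZnO: 11.80% × 2000 = 236.0 kg
  MgO: 11.99% × 2000 = 239.8 kg
  ZrO2: 9.323% × 2000 = 186.5 kg
  SiO2: 39.51% × 2000 = 790.2 kg
  CaO: 16.87% × 2000 = 337.4 kg
Checking each oxide sum from the weights as reported, on the stated basis (sum by sum, the targets are met once rounding is allowed for):
  PbO: 210.4·0.9990 = 210.2 kg (target 210.2 kg)
  ZnO: 236.5·0.9980 = 236.0 kg (target 236.0 kg)
  MgO: 758.4·0.3162 = 239.8 kg (target 239.8 kg)
  ZrO2: 279.0·0.6683 = 186.5 kg (target 186.5 kg)
  SiO2: 419.0·0.5186 + 758.4·0.6338 + 279.0·0.3307 = 790.2 kg (target 790.2 kg)
  CaO: 419.0·0.4784 + 245.5·0.5579 = 337.4 kg (target 337.4 kg)
Auditing the glass mass value: the batch minus its LOI: 2000 kg (per-oxide target masses sum to 2000 kg; the stated basis being 2000 kg — a pure rounding effect).
Whole-batch sum: Σ batch = 2149 kg; LOI loss = Σ batch·LOI = 148.7 kg; yield, glass over the total, = 93.08%.

Batch per 2000 kg vitreous product:
  CaSiO3: 419.0 kg
  PbO: 210.4 kg
  zinc oxide: 236.5 kg
  talc: 758.4 kg
  limestone: 245.5 kg
  zircon: 279.0 kg
Total batch = 2149 kg; LOI loss = 148.7 kg; yield = 93.08%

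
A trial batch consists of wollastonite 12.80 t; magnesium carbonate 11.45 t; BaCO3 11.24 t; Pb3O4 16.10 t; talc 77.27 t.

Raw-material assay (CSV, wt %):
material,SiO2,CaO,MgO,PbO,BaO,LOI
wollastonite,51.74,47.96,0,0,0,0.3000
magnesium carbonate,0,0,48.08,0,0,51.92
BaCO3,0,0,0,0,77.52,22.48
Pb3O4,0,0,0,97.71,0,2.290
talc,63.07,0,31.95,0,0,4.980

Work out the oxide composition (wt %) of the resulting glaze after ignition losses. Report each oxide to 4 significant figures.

In-progress results are displayed with 4-significant-digit rounding alongside each step. All arithmetic keeps full precision at every stage — each reported result takes exactly one rounding — all derived quantities are computed using the weight values for 116.1 t of glass in exact precision (the yield, net glass mass, five oxide percentages, ignition loss, totals), as they appear in the problem or the answer.
Oxide masses out of the charge:
  SiO2: 12.80·0.5174 + 77.27·0.6307 = 55.36 t
  CaO: 12.80·0.4796 = 6.139 t
  MgO: 11.45·0.4808 + 77.27·0.3195 = 30.19 t
  PbO: 16.10·0.9771 = 15.73 t
  BaO: 11.24·0.7752 = 8.713 t
LOI: 12.80·0.003000 + 11.45·0.5192 + 11.24·0.2248 + 16.10·0.02290 + 77.27·0.04980 = 12.73 t
Net of LOI, the glass mass = 128.9 − 12.73 = 116.1 t (matching Σ of the oxides)
percent share: oxide ÷ glass, ×100

Glass mass = 116.1 t (batch 128.9 − LOI 12.73).
Composition: SiO2 47.67%, CaO 5.286%, MgO 26.00%, PbO 13.55%, BaO 7.503%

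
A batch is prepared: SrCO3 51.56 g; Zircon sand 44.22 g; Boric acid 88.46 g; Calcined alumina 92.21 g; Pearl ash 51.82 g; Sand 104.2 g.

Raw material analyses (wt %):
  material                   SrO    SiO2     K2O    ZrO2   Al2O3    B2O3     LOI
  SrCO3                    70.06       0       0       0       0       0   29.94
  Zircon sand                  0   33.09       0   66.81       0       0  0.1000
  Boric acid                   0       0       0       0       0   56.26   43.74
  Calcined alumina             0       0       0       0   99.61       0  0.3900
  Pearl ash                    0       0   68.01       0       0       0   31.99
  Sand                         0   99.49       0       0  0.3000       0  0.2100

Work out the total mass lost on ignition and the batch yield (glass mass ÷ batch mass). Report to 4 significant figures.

LOI loss = 71.33 g; glass = 361.1 g; yield = 83.51%

Every computation holds full float precision from first step to last; the intermediate values are printed, with 4-significant-figure rounding, when written out. Each reported number includes exactly one rounding; the derived quantities are re-derived from the batch weights on 361.1 g of glass in full float precision (the totals, yield, the six compositions, LOI, net glass mass) exactly as shown in the problem or answer text.
Ignition loss by material:
  SrCO3: 51.56 × 0.2994 = 15.44 g
  Zircon sand: 44.22 × 0.001000 = 0.04422 g
  Boric acid: 88.46 × 0.4374 = 38.69 g
  Calcined alumina: 92.21 × 0.003900 = 0.3596 g
  Pearl ash: 51.82 × 0.3199 = 16.58 g
  Sand: 104.2 × 0.002100 = 0.2188 g
Total LOI = 71.33 g
Glass = batch − LOI = 432.5 − 71.33 = 361.1 g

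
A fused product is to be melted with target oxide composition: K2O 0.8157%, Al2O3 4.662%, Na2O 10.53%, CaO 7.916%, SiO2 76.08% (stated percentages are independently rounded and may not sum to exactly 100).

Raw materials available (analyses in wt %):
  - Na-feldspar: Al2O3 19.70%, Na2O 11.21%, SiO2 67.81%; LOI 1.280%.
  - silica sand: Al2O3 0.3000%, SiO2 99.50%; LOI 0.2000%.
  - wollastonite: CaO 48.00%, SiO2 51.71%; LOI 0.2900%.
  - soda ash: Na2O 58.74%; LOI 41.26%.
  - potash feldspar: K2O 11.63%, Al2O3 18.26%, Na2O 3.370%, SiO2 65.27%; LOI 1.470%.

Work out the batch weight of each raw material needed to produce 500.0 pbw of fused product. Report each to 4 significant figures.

The whole derivation keeps exact precision all the way through; intermediates are shown rounded to 4 significant digits when written out — every reported result takes just one rounding. The derived quantities (ignition loss, totals, glass mass, yield, five oxide percentages) are recomputed from the weighed amounts at 500.0 pbw of glass in full float precision exactly as shown in the problem or answer text.
The oxide mass targets at 500.0 pbw fused product:
  K2O: 0.8157% × 500.0 = 4.078 pbw
  Al2O3: 4.662% × 500.0 = 23.31 pbw
  Na2O: 10.53% × 500.0 = 52.65 pbw
  CaO: 7.916% × 500.0 = 39.58 pbw
  SiO2: 76.08% × 500.0 = 380.4 pbw
Balance tally, oxide-wise, with the batch weights as given, for the quoted basis mass (summed amounts equal target values within answer rounding):
  K2O: 35.07·0.1163 = 4.079 pbw (target 4.078 pbw)
  Al2O3: 81.85·0.1970 + 260.7·0.003000 + 35.07·0.1826 = 23.31 pbw (target 23.31 pbw)
  Na2O: 81.85·0.1121 + 72.00·0.5874 + 35.07·0.03370 = 52.65 pbw (target 52.65 pbw)
  CaO: 82.46·0.4800 = 39.58 pbw (target 39.58 pbw)
  SiO2: 81.85·0.6781 + 260.7·0.9950 + 82.46·0.5171 + 35.07·0.6527 = 380.4 pbw (target 380.4 pbw)
Auditing the glass mass value: batch total minus LOI = 500.0 pbw (targets for the oxides total 500.0 pbw; the stated basis being 500.0 pbw — rounding explains the deltas).
Summing the batch: Σ batch = 532.1 pbw; LOI removed, Σ of batch·LOI: 32.03 pbw; the yield ratio, glass ÷ batch: 93.98%.

Batch per 500.0 pbw fused product:
  Na-feldspar: 81.85 pbw
  silica sand: 260.7 pbw
  wollastonite: 82.46 pbw
  soda ash: 72.00 pbw
  potash feldspar: 35.07 pbw
Total batch = 532.1 pbw; LOI loss = 32.03 pbw; yield = 93.98%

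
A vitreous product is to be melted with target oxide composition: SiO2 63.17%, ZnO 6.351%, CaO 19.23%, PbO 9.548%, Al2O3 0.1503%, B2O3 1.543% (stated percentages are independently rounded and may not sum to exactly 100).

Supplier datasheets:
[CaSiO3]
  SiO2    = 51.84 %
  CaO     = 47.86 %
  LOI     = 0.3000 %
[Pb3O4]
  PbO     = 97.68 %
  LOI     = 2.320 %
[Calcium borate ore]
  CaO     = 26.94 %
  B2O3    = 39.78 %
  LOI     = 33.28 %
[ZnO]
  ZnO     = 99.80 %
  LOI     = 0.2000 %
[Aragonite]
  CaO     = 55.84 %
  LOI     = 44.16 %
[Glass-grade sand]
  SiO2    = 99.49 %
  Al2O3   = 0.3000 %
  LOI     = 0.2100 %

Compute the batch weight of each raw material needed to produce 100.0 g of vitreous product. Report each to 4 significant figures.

Rounding to four significant digits applies to each working value as printed; all internal work runs at full precision in every operation; exactly one rounding lands on each reported value. All derived quantities (the six compositions, net glass mass, the yield, the totals, ignition loss) are re-derived in full precision from the batch weights on 100.0 g of glass, as set out in the problem or the answer.
Per-oxide target masses for 100.0 g vitreous product:
  SiO2: 63.17% × 100.0 = 63.17 g
  ZnO: 6.351% × 100.0 = 6.351 g
  CaO: 19.23% × 100.0 = 19.23 g
  PbO: 9.548% × 100.0 = 9.548 g
  Al2O3: 0.1503% × 100.0 = 0.1503 g
  B2O3: 1.543% × 100.0 = 1.543 g
Verifying the oxide balance per the reported batch figures, versus the basis set out (target by target, the sums agree modulo rounding of the values):
  SiO2: 25.71·0.5184 + 50.10·0.9949 = 63.17 g (target 63.17 g)
  ZnO: 6.364·0.9980 = 6.351 g (target 6.351 g)
  CaO: 25.71·0.4786 + 3.879·0.2694 + 10.53·0.5584 = 19.23 g (target 19.23 g)
  PbO: 9.775·0.9768 = 9.548 g (target 9.548 g)
  Al2O3: 50.10·0.003000 = 0.1503 g (target 0.1503 g)
  B2O3: 3.879·0.3978 = 1.543 g (target 1.543 g)
Glass-mass bookkeeping: whole batch net of LOI = 100.0 g (oxide target masses add up to 99.99 g; with the basis standing at 100.0 g — differing by rounding only).
Summing the batch: Σ batch = 106.4 g; LOI loss = Σ batch·LOI = 6.363 g; as yield: glass ÷ batch → 94.02%.

Batch per 100.0 g vitreous product:
  CaSiO3: 25.71 g
  Pb3O4: 9.775 g
  Calcium borate ore: 3.879 g
  ZnO: 6.364 g
  Aragonite: 10.53 g
  Glass-grade sand: 50.10 g
Total batch = 106.4 g; LOI loss = 6.363 g; yield = 94.02%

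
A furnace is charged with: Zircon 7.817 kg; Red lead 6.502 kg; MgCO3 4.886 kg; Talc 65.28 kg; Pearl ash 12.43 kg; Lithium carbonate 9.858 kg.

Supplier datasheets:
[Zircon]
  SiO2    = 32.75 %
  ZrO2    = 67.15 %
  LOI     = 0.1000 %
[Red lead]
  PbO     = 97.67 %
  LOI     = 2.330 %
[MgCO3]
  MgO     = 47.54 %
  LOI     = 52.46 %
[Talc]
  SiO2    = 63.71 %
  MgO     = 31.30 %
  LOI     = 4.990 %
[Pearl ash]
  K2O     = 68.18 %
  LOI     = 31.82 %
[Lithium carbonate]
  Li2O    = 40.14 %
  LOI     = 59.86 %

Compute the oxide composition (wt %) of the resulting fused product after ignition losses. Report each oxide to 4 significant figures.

Glass mass = 90.94 kg (batch 106.8 − LOI 15.84).
Composition: SiO2 48.55%, PbO 6.983%, MgO 25.02%, K2O 9.319%, Li2O 4.351%, ZrO2 5.772%

In-progress results appear rounded to 4 significant digits — every computation keeps full precision through the solve. Exactly one rounding lands on every reported figure — all derived quantities, including glass mass, LOI, six oxide percentages, yield, totals, are carried using the weight values per 90.94 kg of glass in full precision, as written in problem or answer.
What the batch supplies per oxide:
  SiO2: 7.817·0.3275 + 65.28·0.6371 = 44.15 kg
  PbO: 6.502·0.9767 = 6.351 kg
  MgO: 4.886·0.4754 + 65.28·0.3130 = 22.76 kg
  K2O: 12.43·0.6818 = 8.475 kg
  Li2O: 9.858·0.4014 = 3.957 kg
  ZrO2: 7.817·0.6715 = 5.249 kg
LOI: 7.817·0.001000 + 6.502·0.02330 + 4.886·0.5246 + 65.28·0.04990 + 12.43·0.3182 + 9.858·0.5986 = 15.84 kg
Net of LOI, the glass mass = 106.8 − 15.84 = 90.94 kg (consistent with Σ oxide mass)
oxide / glass × 100 gives the wt %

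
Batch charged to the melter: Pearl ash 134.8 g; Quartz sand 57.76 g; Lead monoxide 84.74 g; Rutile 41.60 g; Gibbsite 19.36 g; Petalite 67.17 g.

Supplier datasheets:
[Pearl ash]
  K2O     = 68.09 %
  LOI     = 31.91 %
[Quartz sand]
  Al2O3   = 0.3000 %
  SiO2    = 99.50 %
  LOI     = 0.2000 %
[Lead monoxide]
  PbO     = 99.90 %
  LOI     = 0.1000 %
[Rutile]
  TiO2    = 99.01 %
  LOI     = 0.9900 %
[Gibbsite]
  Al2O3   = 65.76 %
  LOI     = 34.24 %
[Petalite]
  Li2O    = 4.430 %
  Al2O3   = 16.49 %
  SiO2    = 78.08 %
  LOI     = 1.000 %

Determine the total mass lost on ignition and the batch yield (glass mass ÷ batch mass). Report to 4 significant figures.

LOI loss = 50.93 g; glass = 354.5 g; yield = 87.44%

Rounding to 4 significant figures governs every intermediate as displayed — exact precision is carried in all steps. Every reported number takes a single rounding — derived quantities are carried at full precision (the six compositions, the totals, net glass mass, LOI, yield) using the weight values on 354.5 g of glass, exactly as printed in problem or answer.
Ignition loss by material:
  Pearl ash: 134.8 × 0.3191 = 43.01 g
  Quartz sand: 57.76 × 0.002000 = 0.1155 g
  Lead monoxide: 84.74 × 0.001000 = 0.08474 g
  Rutile: 41.60 × 0.009900 = 0.4118 g
  Gibbsite: 19.36 × 0.3424 = 6.629 g
  Petalite: 67.17 × 0.01000 = 0.6717 g
Total LOI = 50.93 g
Glass = batch − LOI = 405.4 − 50.93 = 354.5 g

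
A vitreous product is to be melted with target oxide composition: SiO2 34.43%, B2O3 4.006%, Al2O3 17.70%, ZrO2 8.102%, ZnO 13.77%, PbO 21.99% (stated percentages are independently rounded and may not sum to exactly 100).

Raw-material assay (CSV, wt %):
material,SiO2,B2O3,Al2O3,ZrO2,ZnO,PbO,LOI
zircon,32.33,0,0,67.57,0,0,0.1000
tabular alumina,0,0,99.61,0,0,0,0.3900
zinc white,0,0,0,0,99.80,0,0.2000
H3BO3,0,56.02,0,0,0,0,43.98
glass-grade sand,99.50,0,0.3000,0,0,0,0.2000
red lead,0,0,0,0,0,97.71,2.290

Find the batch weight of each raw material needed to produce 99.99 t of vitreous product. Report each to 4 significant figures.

Rounding to four significant digits applies to every working value as shown — the working math keeps full float precision end to end — every reported figure is rounded a single time — derived quantities are carried starting from the weights at 99.99 t of glass at full precision (glass mass, yield, six oxide percentages, ignition loss, totals), exactly as printed in question or answer.
Target masses of each oxide per 99.99 t vitreous product:
  SiO2: 34.43% × 99.99 = 34.43 t
  B2O3: 4.006% × 99.99 = 4.006 t
  Al2O3: 17.70% × 99.99 = 17.70 t
  ZrO2: 8.102% × 99.99 = 8.101 t
  ZnO: 13.77% × 99.99 = 13.77 t
  PbO: 21.99% × 99.99 = 21.99 t
Mass-balance tally per oxide given the weights on record, for the quoted basis mass (summed amounts equal target values net of answer rounding effects):
  SiO2: 11.99·0.3233 + 30.70·0.9950 = 34.42 t (target 34.43 t)
  B2O3: 7.150·0.5602 = 4.005 t (target 4.006 t)
  Al2O3: 17.68·0.9961 + 30.70·0.003000 = 17.70 t (target 17.70 t)
  ZrO2: 11.99·0.6757 = 8.102 t (target 8.101 t)
  ZnO: 13.80·0.9980 = 13.77 t (target 13.77 t)
  PbO: 22.50·0.9771 = 21.98 t (target 21.99 t)
Glass-mass closure: the batch minus its LOI: 99.99 t (oxide target masses add up to 99.99 t; stated basis 99.99 t — differing by rounding only).
Adding the batch up: Σ batch = 103.8 t; LOI loss = Σ batch·LOI = 3.830 t; yield, glass over the total, = 96.31%.

Batch per 99.99 t vitreous product:
  zircon: 11.99 t
  tabular alumina: 17.68 t
  zinc white: 13.80 t
  H3BO3: 7.150 t
  glass-grade sand: 30.70 t
  red lead: 22.50 t
Total batch = 103.8 t; LOI loss = 3.830 t; yield = 96.31%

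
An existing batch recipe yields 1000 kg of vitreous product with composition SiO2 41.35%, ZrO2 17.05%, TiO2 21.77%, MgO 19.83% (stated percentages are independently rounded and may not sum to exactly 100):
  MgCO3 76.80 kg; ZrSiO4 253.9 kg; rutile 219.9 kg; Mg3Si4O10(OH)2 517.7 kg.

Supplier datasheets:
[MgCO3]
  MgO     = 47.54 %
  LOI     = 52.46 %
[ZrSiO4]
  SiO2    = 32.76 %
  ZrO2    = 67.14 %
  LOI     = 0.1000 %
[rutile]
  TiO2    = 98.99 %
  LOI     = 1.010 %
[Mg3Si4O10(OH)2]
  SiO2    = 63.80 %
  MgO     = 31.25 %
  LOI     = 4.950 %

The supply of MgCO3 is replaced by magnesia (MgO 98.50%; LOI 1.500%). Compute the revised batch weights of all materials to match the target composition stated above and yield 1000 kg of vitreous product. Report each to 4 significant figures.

Revised batch per 1000 kg vitreous product:
  magnesia: 37.07 kg
  ZrSiO4: 253.9 kg
  rutile: 219.9 kg
  Mg3Si4O10(OH)2: 517.7 kg
Total batch = 1029 kg; LOI loss = 28.66 kg

Working values are printed rounded off to 4 significant figures in the working; the working math keeps full float precision from start to finish — every reported result is rounded just once. Derived quantities are computed from the weighed amounts on 1000 kg of glass in exact precision (yield, the totals, net glass mass, LOI, four oxide percentages), as quoted within question or answer.
Per-oxide target masses for 1000 kg vitreous product:
  SiO2: 41.35% × 1000 = 413.5 kg
  ZrO2: 17.05% × 1000 = 170.5 kg
  TiO2: 21.77% × 1000 = 217.7 kg
  MgO: 19.83% × 1000 = 198.3 kg
Per-oxide balance check from the weights as reported, per the basis as stated (sum by sum, the targets are met inside rounding margins):
  SiO2: 253.9·0.3276 + 517.7·0.6380 = 413.5 kg (target 413.5 kg)
  ZrO2: 253.9·0.6714 = 170.5 kg (target 170.5 kg)
  TiO2: 219.9·0.9899 = 217.7 kg (target 217.7 kg)
  MgO: 37.07·0.9850 + 517.7·0.3125 = 198.3 kg (target 198.3 kg)
Mass balance on the glass: total charge less LOI = 999.9 kg (summing oxide targets gives 1000 kg; against the stated basis, 1000 kg — differing by rounding only).
Total batch = Σ batch = 1029 kg; ignition loss, Σ(batch × LOI) = 28.66 kg; yield, glass over the total, = 97.21%.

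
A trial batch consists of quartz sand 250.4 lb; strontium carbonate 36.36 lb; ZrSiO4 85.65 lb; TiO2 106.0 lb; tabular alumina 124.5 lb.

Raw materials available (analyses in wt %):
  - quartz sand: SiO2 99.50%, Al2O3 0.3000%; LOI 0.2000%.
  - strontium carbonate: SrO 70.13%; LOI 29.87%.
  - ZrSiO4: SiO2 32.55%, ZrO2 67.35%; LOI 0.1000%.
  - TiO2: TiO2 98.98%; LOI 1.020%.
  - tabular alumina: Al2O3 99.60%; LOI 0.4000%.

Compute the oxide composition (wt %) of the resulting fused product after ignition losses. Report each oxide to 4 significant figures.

Glass mass = 589.9 lb (batch 602.9 − LOI 13.03).
Composition: SiO2 46.96%, TiO2 17.79%, SrO 4.323%, ZrO2 9.779%, Al2O3 21.15%

The intermediate values are printed (rounded to 4 significant figures) in the printout. Each numeric step keeps full precision from first step to last — a single rounding produces each reported number; all derived quantities are re-derived at exact precision (yield, LOI, the totals, five oxide percentages, glass mass) from the weighed amounts on 589.9 lb of glass as written in the problem or answer text.
What the batch supplies per oxide:
  SiO2: 250.4·0.9950 + 85.65·0.3255 = 277.0 lb
  TiO2: 106.0·0.9898 = 104.9 lb
  SrO: 36.36·0.7013 = 25.50 lb
  ZrO2: 85.65·0.6735 = 57.69 lb
  Al2O3: 250.4·0.003000 + 124.5·0.9960 = 124.8 lb
LOI: 250.4·0.002000 + 36.36·0.2987 + 85.65·0.001000 + 106.0·0.01020 + 124.5·0.004000 = 13.03 lb
batch − LOI leaves glass = 602.9 − 13.03 = 589.9 lb (the oxide masses sum to this)
each wt % is 100 × oxide ÷ glass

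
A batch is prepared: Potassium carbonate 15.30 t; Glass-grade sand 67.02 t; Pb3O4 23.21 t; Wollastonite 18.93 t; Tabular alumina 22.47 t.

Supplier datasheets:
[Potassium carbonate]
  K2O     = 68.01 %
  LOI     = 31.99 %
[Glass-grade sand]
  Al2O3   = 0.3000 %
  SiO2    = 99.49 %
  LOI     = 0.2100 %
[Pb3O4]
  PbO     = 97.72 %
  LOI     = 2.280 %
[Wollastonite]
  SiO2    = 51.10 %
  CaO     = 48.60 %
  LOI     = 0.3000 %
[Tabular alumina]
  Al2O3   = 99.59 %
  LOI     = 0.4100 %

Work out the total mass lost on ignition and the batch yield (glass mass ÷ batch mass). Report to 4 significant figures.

All internal work carries exact precision through every step. Values along the way are shown rounded off to 4 significant digits between the steps. A single rounding yields every reported figure; derived quantities, including totals, net glass mass, LOI, the five compositions, the yield, are re-derived starting from the weights per 141.2 t of glass at exact precision, as quoted within question or answer.
Each material's LOI contribution:
  Potassium carbonate: 15.30 × 0.3199 = 4.894 t
  Glass-grade sand: 67.02 × 0.002100 = 0.1407 t
  Pb3O4: 23.21 × 0.02280 = 0.5292 t
  Wollastonite: 18.93 × 0.003000 = 0.05679 t
  Tabular alumina: 22.47 × 0.004100 = 0.09213 t
Total LOI = 5.713 t
Glass = batch − LOI = 146.9 − 5.713 = 141.2 t

LOI loss = 5.713 t; glass = 141.2 t; yield = 96.11%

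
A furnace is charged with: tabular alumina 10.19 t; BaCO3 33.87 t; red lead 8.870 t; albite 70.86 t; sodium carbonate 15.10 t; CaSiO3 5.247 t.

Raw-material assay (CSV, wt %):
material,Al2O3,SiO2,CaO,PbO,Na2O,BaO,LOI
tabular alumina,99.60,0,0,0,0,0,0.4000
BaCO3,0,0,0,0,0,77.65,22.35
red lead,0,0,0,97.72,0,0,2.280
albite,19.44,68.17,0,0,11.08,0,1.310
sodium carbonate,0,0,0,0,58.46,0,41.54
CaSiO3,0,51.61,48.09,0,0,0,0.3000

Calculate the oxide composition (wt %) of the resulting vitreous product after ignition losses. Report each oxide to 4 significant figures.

Glass mass = 129.1 t (batch 144.1 − LOI 15.03).
Composition: Al2O3 18.53%, SiO2 39.51%, CaO 1.954%, PbO 6.714%, Na2O 12.92%, BaO 20.37%

In-progress results are printed, rounded to 4 significant digits, across the worked steps — all arithmetic holds full float precision at each step — every reported result is rounded a single time. Derived quantities, which include LOI, yield, six oxide percentages, glass mass, the totals, are carried in full float precision, as set out in question or answer, starting from the weights on 129.1 t of glass.
What the batch supplies per oxide:
  Al2O3: 10.19·0.9960 + 70.86·0.1944 = 23.92 t
  SiO2: 70.86·0.6817 + 5.247·0.5161 = 51.01 t
  CaO: 5.247·0.4809 = 2.523 t
  PbO: 8.870·0.9772 = 8.668 t
  Na2O: 70.86·0.1108 + 15.10·0.5846 = 16.68 t
  BaO: 33.87·0.7765 = 26.30 t
LOI: 10.19·0.004000 + 33.87·0.2235 + 8.870·0.02280 + 70.86·0.01310 + 15.10·0.4154 + 5.247·0.003000 = 15.03 t
Glass mass = batch − LOI = 144.1 − 15.03 = 129.1 t (consistent with Σ oxide mass)
wt % = oxide mass / glass mass × 100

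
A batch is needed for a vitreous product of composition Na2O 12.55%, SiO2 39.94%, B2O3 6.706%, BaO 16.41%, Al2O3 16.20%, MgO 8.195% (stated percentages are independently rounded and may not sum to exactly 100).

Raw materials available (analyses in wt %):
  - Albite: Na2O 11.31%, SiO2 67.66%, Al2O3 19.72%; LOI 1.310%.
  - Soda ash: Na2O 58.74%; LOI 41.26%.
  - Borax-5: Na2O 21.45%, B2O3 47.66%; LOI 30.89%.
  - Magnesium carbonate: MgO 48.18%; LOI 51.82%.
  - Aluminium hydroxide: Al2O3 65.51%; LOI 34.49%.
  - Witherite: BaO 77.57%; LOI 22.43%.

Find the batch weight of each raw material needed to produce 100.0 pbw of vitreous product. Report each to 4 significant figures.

Batch per 100.0 pbw vitreous product:
  Albite: 59.03 pbw
  Soda ash: 4.861 pbw
  Borax-5: 14.07 pbw
  Magnesium carbonate: 17.01 pbw
  Aluminium hydroxide: 6.960 pbw
  Witherite: 21.16 pbw
Total batch = 123.1 pbw; LOI loss = 23.09 pbw; yield = 81.24%

Intermediates appear, rounded to 4 significant figures, in the printout. The working math keeps full float precision in all steps — each reported value is rounded exactly once — derived quantities, which include the six compositions, the totals, the yield, net glass mass, ignition loss, are recomputed at full float precision, as quoted within the problem or answer text, from the weighed amounts at 100.0 pbw of glass.
The oxide mass targets at 100.0 pbw vitreous product:
  Na2O: 12.55% × 100.0 = 12.55 pbw
  SiO2: 39.94% × 100.0 = 39.94 pbw
  B2O3: 6.706% × 100.0 = 6.706 pbw
  BaO: 16.41% × 100.0 = 16.41 pbw
  Al2O3: 16.20% × 100.0 = 16.20 pbw
  MgO: 8.195% × 100.0 = 8.195 pbw
Per-oxide balance check per the reported batch figures, versus the basis set out (delivered sums recover each target exact up to rounding of places):
  Na2O: 59.03·0.1131 + 4.861·0.5874 + 14.07·0.2145 = 12.55 pbw (target 12.55 pbw)
  SiO2: 59.03·0.6766 = 39.94 pbw (target 39.94 pbw)
  B2O3: 14.07·0.4766 = 6.706 pbw (target 6.706 pbw)
  BaO: 21.16·0.7757 = 16.41 pbw (target 16.41 pbw)
  Al2O3: 59.03·0.1972 + 6.960·0.6551 = 16.20 pbw (target 16.20 pbw)
  MgO: 17.01·0.4818 = 8.195 pbw (target 8.195 pbw)
Mass balance on the glass: total charge less LOI = 100.0 pbw (the targets, summed, come to 100.0 pbw; against the stated basis, 100.0 pbw — deltas are rounding alone).
Total batch = Σ batch = 123.1 pbw; ignition loss, Σ(batch × LOI) = 23.09 pbw; yield: glass divided by total = 81.24%.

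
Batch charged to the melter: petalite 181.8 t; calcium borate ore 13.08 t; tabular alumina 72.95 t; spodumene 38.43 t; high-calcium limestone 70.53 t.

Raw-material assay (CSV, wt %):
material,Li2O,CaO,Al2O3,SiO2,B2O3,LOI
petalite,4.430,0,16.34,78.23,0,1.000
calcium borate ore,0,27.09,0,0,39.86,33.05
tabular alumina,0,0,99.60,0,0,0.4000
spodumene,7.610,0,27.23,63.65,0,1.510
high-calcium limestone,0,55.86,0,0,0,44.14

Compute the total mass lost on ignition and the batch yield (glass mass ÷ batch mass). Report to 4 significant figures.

LOI loss = 38.14 t; glass = 338.6 t; yield = 89.88%

Working values are displayed (rounded to four significant figures) between the steps. All arithmetic keeps exact precision all the way through. Every reported number receives exactly one rounding. Derived quantities (glass mass, ignition loss, the yield, totals, the five compositions) are recomputed from the batch weights per 338.6 t of glass in exact precision as they appear in question or answer.
LOI of each material in turn:
  petalite: 181.8 × 0.01000 = 1.818 t
  calcium borate ore: 13.08 × 0.3305 = 4.323 t
  tabular alumina: 72.95 × 0.004000 = 0.2918 t
  spodumene: 38.43 × 0.01510 = 0.5803 t
  high-calcium limestone: 70.53 × 0.4414 = 31.13 t
Total LOI = 38.14 t
Glass = batch − LOI = 376.8 − 38.14 = 338.6 t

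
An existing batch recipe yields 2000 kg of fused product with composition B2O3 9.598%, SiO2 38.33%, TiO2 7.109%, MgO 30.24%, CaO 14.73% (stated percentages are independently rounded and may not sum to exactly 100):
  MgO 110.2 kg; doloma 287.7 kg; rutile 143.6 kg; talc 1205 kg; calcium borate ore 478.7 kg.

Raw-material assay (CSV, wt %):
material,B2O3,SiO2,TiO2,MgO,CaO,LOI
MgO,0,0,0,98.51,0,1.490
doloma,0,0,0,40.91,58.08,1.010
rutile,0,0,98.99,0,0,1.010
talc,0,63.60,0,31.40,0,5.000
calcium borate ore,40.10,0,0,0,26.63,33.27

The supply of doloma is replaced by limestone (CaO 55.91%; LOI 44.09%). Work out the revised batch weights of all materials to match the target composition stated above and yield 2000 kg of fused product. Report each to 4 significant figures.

The whole derivation maintains exact precision from start to finish; values along the way are shown rounded to 4 significant figures on the page. A single rounding finalizes each reported number. Derived quantities, which include yield, ignition loss, five oxide percentages, totals, glass mass, are recomputed at full precision, exactly as shown in the problem or answer text, using the weight values for 2000 kg of glass.
Oxide mass targets, per 2000 kg fused product:
  B2O3: 9.598% × 2000 = 192.0 kg
  SiO2: 38.33% × 2000 = 766.6 kg
  TiO2: 7.109% × 2000 = 142.2 kg
  MgO: 30.24% × 2000 = 604.8 kg
  CaO: 14.73% × 2000 = 294.6 kg
Balance tally, oxide-wise, on the weights just shown, for the quoted basis mass (every target is met by its sum inside rounding margins):
  B2O3: 478.7·0.4010 = 192.0 kg (target 192.0 kg)
  SiO2: 1205·0.6360 = 766.4 kg (target 766.6 kg)
  TiO2: 143.6·0.9899 = 142.1 kg (target 142.2 kg)
  MgO: 229.7·0.9851 + 1205·0.3140 = 604.6 kg (target 604.8 kg)
  CaO: 298.9·0.5591 + 478.7·0.2663 = 294.6 kg (target 294.6 kg)
Glass-mass sanity pass: total batch − LOI = 2000 kg (oxide target masses add up to 2000 kg; stated basis 2000 kg — any gap is answer rounding).
Whole-batch sum: Σ batch = 2356 kg; LOI loss = Σ batch·LOI = 356.2 kg; yield: glass divided by total = 84.88%.

Revised batch per 2000 kg fused product:
  MgO: 229.7 kg
  limestone: 298.9 kg
  rutile: 143.6 kg
  talc: 1205 kg
  calcium borate ore: 478.7 kg
Total batch = 2356 kg; LOI loss = 356.2 kg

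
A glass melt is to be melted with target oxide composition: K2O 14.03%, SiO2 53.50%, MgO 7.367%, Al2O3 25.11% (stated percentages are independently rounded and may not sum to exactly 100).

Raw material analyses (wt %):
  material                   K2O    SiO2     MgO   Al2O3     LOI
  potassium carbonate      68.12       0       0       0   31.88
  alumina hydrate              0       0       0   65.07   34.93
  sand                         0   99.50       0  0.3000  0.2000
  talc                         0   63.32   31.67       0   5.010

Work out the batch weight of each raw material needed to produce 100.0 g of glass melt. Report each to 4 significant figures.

All internal work carries full float precision at every stage. The intermediate values appear (rounded to 4 significant digits) across the worked steps; every reported figure sees exactly one rounding. All derived quantities, which include glass mass, the four compositions, the yield, totals, ignition loss, are rebuilt at full precision, as given in problem or answer, using the weight values at 100.0 g of glass.
Target masses of each oxide per 100.0 g glass melt:
  K2O: 14.03% × 100.0 = 14.03 g
  SiO2: 53.50% × 100.0 = 53.50 g
  MgO: 7.367% × 100.0 = 7.367 g
  Al2O3: 25.11% × 100.0 = 25.11 g
Mass-balance tally per oxide with the batch weights as given, against the basis in use (sum by sum, the targets are met net of answer rounding effects):
  K2O: 20.60·0.6812 = 14.03 g (target 14.03 g)
  SiO2: 38.97·0.9950 + 23.26·0.6332 = 53.50 g (target 53.50 g)
  MgO: 23.26·0.3167 = 7.366 g (target 7.367 g)
  Al2O3: 38.41·0.6507 + 38.97·0.003000 = 25.11 g (target 25.11 g)
Mass balance on the glass: whole batch net of LOI = 100.0 g (targets for the oxides total 100.0 g; the stated basis being 100.0 g — gaps are rounding artifacts).
Summing the batch: Σ batch = 121.2 g; LOI removed, Σ of batch·LOI: 21.23 g; yield, glass over the total, = 82.49%.

Batch per 100.0 g glass melt:
  potassium carbonate: 20.60 g
  alumina hydrate: 38.41 g
  sand: 38.97 g
  talc: 23.26 g
Total batch = 121.2 g; LOI loss = 21.23 g; yield = 82.49%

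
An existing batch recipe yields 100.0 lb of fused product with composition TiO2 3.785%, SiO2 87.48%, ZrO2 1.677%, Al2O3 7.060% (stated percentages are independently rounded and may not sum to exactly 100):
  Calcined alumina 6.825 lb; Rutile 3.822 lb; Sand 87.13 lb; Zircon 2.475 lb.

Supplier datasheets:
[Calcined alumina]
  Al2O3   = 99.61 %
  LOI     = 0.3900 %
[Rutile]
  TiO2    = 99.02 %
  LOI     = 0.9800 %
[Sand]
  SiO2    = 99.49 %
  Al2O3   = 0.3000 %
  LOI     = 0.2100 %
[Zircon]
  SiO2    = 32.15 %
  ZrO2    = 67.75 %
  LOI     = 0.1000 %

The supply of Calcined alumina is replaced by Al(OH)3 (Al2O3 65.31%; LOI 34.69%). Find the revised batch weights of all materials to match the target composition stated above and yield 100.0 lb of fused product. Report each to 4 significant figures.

Intermediates appear, rounded to 4 significant figures, in the working — every computation carries full float precision in all steps; each reported figure sees exactly one rounding — derived quantities are carried at full precision (LOI, yield, the totals, the four compositions, glass mass) starting from the weights on 100.0 lb of glass, as quoted within the problem or answer text.
The oxide mass targets at 100.0 lb fused product:
  TiO2: 3.785% × 100.0 = 3.785 lb
  SiO2: 87.48% × 100.0 = 87.48 lb
  ZrO2: 1.677% × 100.0 = 1.677 lb
  Al2O3: 7.060% × 100.0 = 7.060 lb
Per-oxide balance check applying the batch weights above, for the quoted basis mass (sum by sum, the targets are met modulo rounding of the values):
  TiO2: 3.822·0.9902 = 3.785 lb (target 3.785 lb)
  SiO2: 87.13·0.9949 + 2.475·0.3215 = 87.48 lb (target 87.48 lb)
  ZrO2: 2.475·0.6775 = 1.677 lb (target 1.677 lb)
  Al2O3: 10.41·0.6531 + 87.13·0.003000 = 7.060 lb (target 7.060 lb)
Glass-mass closure: the batch minus its LOI: 100.0 lb (the Σ of target masses is 100.0 lb; basis as stated: 100.0 lb — gaps are rounding artifacts).
Adding the batch up: Σ batch = 103.8 lb; LOI loss = Σ batch·LOI = 3.834 lb; yield: glass divided by total = 96.31%.

Revised batch per 100.0 lb fused product:
  Al(OH)3: 10.41 lb
  Rutile: 3.822 lb
  Sand: 87.13 lb
  Zircon: 2.475 lb
Total batch = 103.8 lb; LOI loss = 3.834 lb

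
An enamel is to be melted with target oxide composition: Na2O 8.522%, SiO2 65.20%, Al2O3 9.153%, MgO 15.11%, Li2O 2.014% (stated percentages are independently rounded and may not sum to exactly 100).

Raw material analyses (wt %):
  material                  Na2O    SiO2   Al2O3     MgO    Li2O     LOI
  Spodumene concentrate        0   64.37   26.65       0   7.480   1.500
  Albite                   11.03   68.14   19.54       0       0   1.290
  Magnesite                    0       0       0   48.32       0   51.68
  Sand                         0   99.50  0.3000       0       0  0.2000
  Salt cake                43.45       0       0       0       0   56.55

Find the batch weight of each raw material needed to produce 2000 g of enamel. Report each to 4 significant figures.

Batch per 2000 g enamel:
  Spodumene concentrate: 538.5 g
  Albite: 189.6 g
  Magnesite: 625.4 g
  Sand: 832.3 g
  Salt cake: 344.1 g
Total batch = 2530 g; LOI loss = 530.0 g; yield = 79.05%

Each numeric step keeps full float precision in all steps — values along the way are shown rounded to four significant digits on the page. Every reported figure includes exactly one rounding. Derived quantities are carried starting from the weights per 2000 g of glass in exact precision (five oxide percentages, ignition loss, totals, yield, net glass mass) precisely as stated by question or answer.
Target masses of each oxide per 2000 g enamel:
  Na2O: 8.522% × 2000 = 170.4 g
  SiO2: 65.20% × 2000 = 1304 g
  Al2O3: 9.153% × 2000 = 183.1 g
  MgO: 15.11% × 2000 = 302.2 g
  Li2O: 2.014% × 2000 = 40.28 g
A balance pass over the oxides, working from each reported weight, versus the basis set out (summed amounts equal target values once rounding is allowed for):
  Na2O: 189.6·0.1103 + 344.1·0.4345 = 170.4 g (target 170.4 g)
  SiO2: 538.5·0.6437 + 189.6·0.6814 + 832.3·0.9950 = 1304 g (target 1304 g)
  Al2O3: 538.5·0.2665 + 189.6·0.1954 + 832.3·0.003000 = 183.1 g (target 183.1 g)
  MgO: 625.4·0.4832 = 302.2 g (target 302.2 g)
  Li2O: 538.5·0.07480 = 40.28 g (target 40.28 g)
The glass-mass cross-check: net batch after ignition = 2000 g (per-oxide target masses sum to 2000 g; basis as stated: 2000 g — gaps are rounding artifacts).
Adding the batch up: Σ batch = 2530 g; LOI loss = Σ batch·LOI = 530.0 g; as yield: glass ÷ batch → 79.05%.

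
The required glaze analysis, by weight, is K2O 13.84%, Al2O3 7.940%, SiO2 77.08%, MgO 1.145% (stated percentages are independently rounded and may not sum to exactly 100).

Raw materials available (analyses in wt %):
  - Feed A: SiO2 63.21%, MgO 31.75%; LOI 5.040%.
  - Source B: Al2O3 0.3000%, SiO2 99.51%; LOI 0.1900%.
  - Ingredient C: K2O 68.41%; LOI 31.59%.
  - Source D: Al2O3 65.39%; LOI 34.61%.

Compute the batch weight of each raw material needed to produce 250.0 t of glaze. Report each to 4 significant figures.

All arithmetic holds full precision from first step to last — in-progress results are shown (rounded to 4 significant digits) across the worked steps; a single rounding yields every reported value. All derived quantities, including the yield, glass mass, totals, four oxide percentages, ignition loss, are rebuilt from the weighed amounts at 250.0 t of glass at full precision, as they appear in the problem or the answer.
Target masses of each oxide per 250.0 t glaze:
  K2O: 13.84% × 250.0 = 34.60 t
  Al2O3: 7.940% × 250.0 = 19.85 t
  SiO2: 77.08% × 250.0 = 192.7 t
  MgO: 1.145% × 250.0 = 2.862 t
Sums-versus-targets review given the weights on record, relative to the basis at hand (every target is met by its sum modulo rounding of the values):
  K2O: 50.58·0.6841 = 34.60 t (target 34.60 t)
  Al2O3: 187.9·0.003000 + 29.49·0.6539 = 19.85 t (target 19.85 t)
  SiO2: 9.016·0.6321 + 187.9·0.9951 = 192.7 t (target 192.7 t)
  MgO: 9.016·0.3175 = 2.863 t (target 2.862 t)
The glass-mass cross-check: Σ batch − LOI loss = 250.0 t (the Σ of target masses is 250.0 t; versus the stated basis of 250.0 t — gaps are rounding artifacts).
Adding the batch up: Σ batch = 277.0 t; LOI removed, Σ of batch·LOI: 27.00 t; glass ÷ batch gives a yield of 90.25%.

Batch per 250.0 t glaze:
  Feed A: 9.016 t
  Source B: 187.9 t
  Ingredient C: 50.58 t
  Source D: 29.49 t
Total batch = 277.0 t; LOI loss = 27.00 t; yield = 90.25%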